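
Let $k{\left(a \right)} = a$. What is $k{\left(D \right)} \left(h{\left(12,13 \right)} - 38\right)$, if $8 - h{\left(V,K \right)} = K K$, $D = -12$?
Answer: $2388$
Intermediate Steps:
$h{\left(V,K \right)} = 8 - K^{2}$ ($h{\left(V,K \right)} = 8 - K K = 8 - K^{2}$)
$k{\left(D \right)} \left(h{\left(12,13 \right)} - 38\right) = - 12 \left(\left(8 - 13^{2}\right) - 38\right) = - 12 \left(\left(8 - 169\right) - 38\right) = - 12 \left(-161 - 38\right) = \left(-12\right) \left(-199\right) = 2388$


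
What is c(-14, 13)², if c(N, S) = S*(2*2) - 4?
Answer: 2304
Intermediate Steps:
c(N, S) = -4 + 4*S (c(N, S) = S*4 - 4 = 4*S - 4 = -4 + 4*S)
c(-14, 13)² = (-4 + 4*13)² = (-4 + 52)² = 48² = 2304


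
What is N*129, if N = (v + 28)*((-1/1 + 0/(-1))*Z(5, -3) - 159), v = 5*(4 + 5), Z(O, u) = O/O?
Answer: -1506720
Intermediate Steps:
Z(O, u) = 1
v = 45 (v = 5*9 = 45)
N = -11680 (N = (45 + 28)*((-1/1 + 0/(-1))*1 - 159) = 73*((-1*1 + 0*(-1))*1 - 159) = 73*((-1 + 0)*1 - 159) = 73*(-1*1 - 159) = 73*(-1 - 159) = 73*(-160) = -11680)
N*129 = -11680*129 = -1506720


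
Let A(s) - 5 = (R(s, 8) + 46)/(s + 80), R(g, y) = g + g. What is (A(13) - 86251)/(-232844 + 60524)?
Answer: 1336801/2670960 ≈ 0.50049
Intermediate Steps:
R(g, y) = 2*g
A(s) = 5 + (46 + 2*s)/(80 + s) (A(s) = 5 + (2*s + 46)/(s + 80) = 5 + (46 + 2*s)/(80 + s))
(A(13) - 86251)/(-232844 + 60524) = ((446 + 7*13)/(80 + 13) - 86251)/(-232844 + 60524) = ((446 + 91)/93 - 86251)/(-172320) = ((1/93)*537 - 86251)*(-1/172320) = (179/31 - 86251)*(-1/172320) = -2673602/31*(-1/172320) = 1336801/2670960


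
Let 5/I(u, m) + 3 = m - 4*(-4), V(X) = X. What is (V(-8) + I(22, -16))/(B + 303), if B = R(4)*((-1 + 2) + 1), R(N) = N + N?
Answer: -1/33 ≈ -0.030303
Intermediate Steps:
R(N) = 2*N
I(u, m) = 5/(13 + m) (I(u, m) = 5/(-3 + (m - 4*(-4))) = 5/(-3 + (m + 16)) = 5/(-3 + (16 + m)) = 5/(13 + m))
B = 16 (B = (2*4)*((-1 + 2) + 1) = 8*(1 + 1) = 8*2 = 16)
(V(-8) + I(22, -16))/(B + 303) = (-8 + 5/(13 - 16))/(16 + 303) = (-8 + 5/(-3))/319 = (-8 + 5*(-⅓))*(1/319) = (-8 - 5/3)*(1/319) = -29/3*1/319 = -1/33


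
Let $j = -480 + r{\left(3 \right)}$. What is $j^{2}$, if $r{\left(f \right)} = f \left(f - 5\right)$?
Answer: $236196$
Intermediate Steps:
$r{\left(f \right)} = f \left(-5 + f\right)$
$j = -486$ ($j = -480 + 3 \left(-5 + 3\right) = -480 + 3 \left(-2\right) = -480 - 6 = -486$)
$j^{2} = \left(-486\right)^{2} = 236196$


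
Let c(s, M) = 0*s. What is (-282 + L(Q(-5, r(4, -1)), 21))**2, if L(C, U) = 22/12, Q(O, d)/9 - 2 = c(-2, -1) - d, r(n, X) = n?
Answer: 2825761/36 ≈ 78493.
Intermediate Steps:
c(s, M) = 0
Q(O, d) = 18 - 9*d (Q(O, d) = 18 + 9*(0 - d) = 18 + 9*(-d) = 18 - 9*d)
L(C, U) = 11/6 (L(C, U) = 22*(1/12) = 11/6)
(-282 + L(Q(-5, r(4, -1)), 21))**2 = (-282 + 11/6)**2 = (-1681/6)**2 = 2825761/36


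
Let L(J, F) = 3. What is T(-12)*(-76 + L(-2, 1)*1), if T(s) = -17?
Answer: 1241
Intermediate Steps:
T(-12)*(-76 + L(-2, 1)*1) = -17*(-76 + 3*1) = -17*(-76 + 3) = -17*(-73) = 1241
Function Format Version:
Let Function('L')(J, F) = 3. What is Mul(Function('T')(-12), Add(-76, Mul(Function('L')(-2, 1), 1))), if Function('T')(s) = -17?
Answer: 1241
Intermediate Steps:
Mul(Function('T')(-12), Add(-76, Mul(Function('L')(-2, 1), 1))) = Mul(-17, Add(-76, Mul(3, 1))) = Mul(-17, Add(-76, 3)) = Mul(-17, -73) = 1241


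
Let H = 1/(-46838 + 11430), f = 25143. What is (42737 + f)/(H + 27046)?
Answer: 2403495040/957644767 ≈ 2.5098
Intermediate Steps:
H = -1/35408 (H = 1/(-35408) = -1/35408 ≈ -2.8242e-5)
(42737 + f)/(H + 27046) = (42737 + 25143)/(-1/35408 + 27046) = 67880/(957644767/35408) = 67880*(35408/957644767) = 2403495040/957644767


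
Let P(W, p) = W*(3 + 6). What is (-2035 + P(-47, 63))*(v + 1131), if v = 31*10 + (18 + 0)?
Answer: -3586222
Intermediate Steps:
v = 328 (v = 310 + 18 = 328)
P(W, p) = 9*W (P(W, p) = W*9 = 9*W)
(-2035 + P(-47, 63))*(v + 1131) = (-2035 + 9*(-47))*(328 + 1131) = (-2035 - 423)*1459 = -2458*1459 = -3586222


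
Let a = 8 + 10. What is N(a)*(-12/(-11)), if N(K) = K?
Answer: 216/11 ≈ 19.636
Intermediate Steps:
a = 18
N(a)*(-12/(-11)) = 18*(-12/(-11)) = 18*(-12*(-1/11)) = 18*(12/11) = 216/11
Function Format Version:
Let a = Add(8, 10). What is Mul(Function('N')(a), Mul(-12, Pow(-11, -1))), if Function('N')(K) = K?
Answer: Rational(216, 11) ≈ 19.636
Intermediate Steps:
a = 18
Mul(Function('N')(a), Mul(-12, Pow(-11, -1))) = Mul(18, Mul(-12, Pow(-11, -1))) = Mul(18, Mul(-12, Rational(-1, 11))) = Mul(18, Rational(12, 11)) = Rational(216, 11)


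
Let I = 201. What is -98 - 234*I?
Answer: -47132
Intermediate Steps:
-98 - 234*I = -98 - 234*201 = -98 - 47034 = -47132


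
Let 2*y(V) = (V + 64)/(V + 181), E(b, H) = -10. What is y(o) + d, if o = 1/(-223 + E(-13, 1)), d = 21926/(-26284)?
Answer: -28027035/42632648 ≈ -0.65741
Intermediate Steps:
d = -10963/13142 (d = 21926*(-1/26284) = -10963/13142 ≈ -0.83420)
o = -1/233 (o = 1/(-223 - 10) = 1/(-233) = -1/233 ≈ -0.0042918)
y(V) = (64 + V)/(2*(181 + V)) (y(V) = ((V + 64)/(V + 181))/2 = ((64 + V)/(181 + V))/2 = (64 + V)/(2*(181 + V)))
y(o) + d = (64 - 1/233)/(2*(181 - 1/233)) - 10963/13142 = (½)*(14911/233)/(42172/233) - 10963/13142 = (½)*(233/42172)*(14911/233) - 10963/13142 = 1147/6488 - 10963/13142 = -28027035/42632648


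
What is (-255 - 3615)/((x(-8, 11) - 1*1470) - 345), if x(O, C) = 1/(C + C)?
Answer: 85140/39929 ≈ 2.1323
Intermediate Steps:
x(O, C) = 1/(2*C)
(-255 - 3615)/((x(-8, 11) - 1*1470) - 345) = (-255 - 3615)/(((½)/11 - 1*1470) - 345) = -3870/(((½)*(1/11) - 1470) - 345) = -3870/((1/22 - 1470) - 345) = -3870/(-32339/22 - 345) = -3870/(-39929/22) = -3870*(-22/39929) = 85140/39929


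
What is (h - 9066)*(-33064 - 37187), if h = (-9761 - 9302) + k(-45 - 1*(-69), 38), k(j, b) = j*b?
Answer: 1912021467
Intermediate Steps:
k(j, b) = b*j
h = -18151 (h = (-9761 - 9302) + 38*(-45 - 1*(-69)) = -19063 + 38*(-45 + 69) = -19063 + 38*24 = -19063 + 912 = -18151)
(h - 9066)*(-33064 - 37187) = (-18151 - 9066)*(-33064 - 37187) = -27217*(-70251) = 1912021467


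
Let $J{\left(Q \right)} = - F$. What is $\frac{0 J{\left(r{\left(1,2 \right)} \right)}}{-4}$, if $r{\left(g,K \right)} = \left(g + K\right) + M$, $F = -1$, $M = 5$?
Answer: $0$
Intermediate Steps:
$r{\left(g,K \right)} = 5 + K + g$ ($r{\left(g,K \right)} = \left(g + K\right) + 5 = \left(K + g\right) + 5 = 5 + K + g$)
$J{\left(Q \right)} = 1$ ($J{\left(Q \right)} = \left(-1\right) \left(-1\right) = 1$)
$\frac{0 J{\left(r{\left(1,2 \right)} \right)}}{-4} = \frac{0 \cdot 1}{-4} = 0 \left(- \frac{1}{4}\right) = 0$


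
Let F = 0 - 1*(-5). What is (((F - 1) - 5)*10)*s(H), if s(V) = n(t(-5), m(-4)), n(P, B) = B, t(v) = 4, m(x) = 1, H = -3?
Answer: -10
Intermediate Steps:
F = 5 (F = 0 + 5 = 5)
s(V) = 1
(((F - 1) - 5)*10)*s(H) = (((5 - 1) - 5)*10)*1 = ((4 - 5)*10)*1 = -1*10*1 = -10*1 = -10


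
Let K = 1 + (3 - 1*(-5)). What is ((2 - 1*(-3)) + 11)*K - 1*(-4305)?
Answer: 4449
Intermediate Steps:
K = 9 (K = 1 + (3 + 5) = 1 + 8 = 9)
((2 - 1*(-3)) + 11)*K - 1*(-4305) = ((2 - 1*(-3)) + 11)*9 - 1*(-4305) = ((2 + 3) + 11)*9 + 4305 = (5 + 11)*9 + 4305 = 16*9 + 4305 = 144 + 4305 = 4449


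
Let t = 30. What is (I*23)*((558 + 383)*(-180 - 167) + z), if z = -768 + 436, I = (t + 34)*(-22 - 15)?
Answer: 17802048576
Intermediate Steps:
I = -2368 (I = (30 + 34)*(-22 - 15) = 64*(-37) = -2368)
z = -332
(I*23)*((558 + 383)*(-180 - 167) + z) = (-2368*23)*((558 + 383)*(-180 - 167) - 332) = -54464*(941*(-347) - 332) = -54464*(-326527 - 332) = -54464*(-326859) = 17802048576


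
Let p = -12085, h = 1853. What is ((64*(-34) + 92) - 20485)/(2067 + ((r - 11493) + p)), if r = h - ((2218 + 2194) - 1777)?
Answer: 7523/7431 ≈ 1.0124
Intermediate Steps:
r = -782 (r = 1853 - ((2218 + 2194) - 1777) = 1853 - (4412 - 1777) = 1853 - 1*2635 = 1853 - 2635 = -782)
((64*(-34) + 92) - 20485)/(2067 + ((r - 11493) + p)) = ((64*(-34) + 92) - 20485)/(2067 + ((-782 - 11493) - 12085)) = ((-2176 + 92) - 20485)/(2067 + (-12275 - 12085)) = (-2084 - 20485)/(2067 - 24360) = -22569/(-22293) = -22569*(-1/22293) = 7523/7431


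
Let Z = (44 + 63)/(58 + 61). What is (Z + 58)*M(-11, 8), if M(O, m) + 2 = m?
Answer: 42054/119 ≈ 353.40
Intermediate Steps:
M(O, m) = -2 + m
Z = 107/119 ≈ 0.89916
(Z + 58)*M(-11, 8) = (107/119 + 58)*(-2 + 8) = (7009/119)*6 = 42054/119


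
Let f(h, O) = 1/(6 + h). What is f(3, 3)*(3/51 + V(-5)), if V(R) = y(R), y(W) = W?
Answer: -28/51 ≈ -0.54902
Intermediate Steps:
V(R) = R
f(3, 3)*(3/51 + V(-5)) = (3/51 - 5)/(6 + 3) = (3*(1/51) - 5)/9 = (1/17 - 5)/9 = (⅑)*(-84/17) = -28/51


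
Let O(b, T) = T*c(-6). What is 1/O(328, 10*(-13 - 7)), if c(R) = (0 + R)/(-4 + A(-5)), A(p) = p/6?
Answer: -29/7200 ≈ -0.0040278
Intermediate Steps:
A(p) = p/6 (A(p) = p*(1/6) = p/6)
c(R) = -6*R/29 (c(R) = (0 + R)/(-4 + (1/6)*(-5)) = R/(-4 - 5/6) = R/(-29/6) = R*(-6/29) = -6*R/29)
O(b, T) = 36*T/29 (O(b, T) = T*(-6/29*(-6)) = T*(36/29) = 36*T/29)
1/O(328, 10*(-13 - 7)) = 1/(36*(10*(-13 - 7))/29) = 1/(36*(10*(-20))/29) = 1/((36/29)*(-200)) = 1/(-7200/29) = -29/7200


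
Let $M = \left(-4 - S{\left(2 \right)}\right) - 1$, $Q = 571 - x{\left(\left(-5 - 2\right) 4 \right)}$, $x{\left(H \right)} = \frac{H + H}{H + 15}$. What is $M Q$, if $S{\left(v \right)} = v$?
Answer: $- \frac{51569}{13} \approx -3966.8$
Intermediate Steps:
$x{\left(H \right)} = \frac{2 H}{15 + H}$
$Q = \frac{7367}{13}$ ($Q = 571 - \frac{2 \left(-5 - 2\right) 4}{15 + \left(-5 - 2\right) 4} = 571 - \frac{2 \left(\left(-7\right) 4\right)}{15 - 28} = 571 - 2 \left(-28\right) \frac{1}{15 - 28} = 571 - 2 \left(-28\right) \frac{1}{-13} = 571 - 2 \left(-28\right) \left(- \frac{1}{13}\right) = 571 - \frac{56}{13} = \frac{7367}{13} \approx 566.69$)
$M = -7$ ($M = \left(-4 - 2\right) - 1 = -6 - 1 = -7$)
$M Q = \left(-7\right) \frac{7367}{13} = - \frac{51569}{13}$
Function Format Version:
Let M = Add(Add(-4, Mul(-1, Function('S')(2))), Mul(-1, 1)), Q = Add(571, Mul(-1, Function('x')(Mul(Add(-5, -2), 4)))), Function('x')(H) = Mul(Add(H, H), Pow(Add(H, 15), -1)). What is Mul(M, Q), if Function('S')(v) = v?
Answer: Rational(-51569, 13) ≈ -3966.8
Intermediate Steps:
Function('x')(H) = Mul(2, H, Pow(Add(15, H), -1)) (Function('x')(H) = Mul(Mul(2, H), Pow(Add(15, H), -1)) = Mul(2, H, Pow(Add(15, H), -1)))
Q = Rational(7367, 13) (Q = Add(571, Mul(-1, Mul(2, Mul(Add(-5, -2), 4), Pow(Add(15, Mul(Add(-5, -2), 4)), -1)))) = Add(571, Mul(-1, Mul(2, Mul(-7, 4), Pow(Add(15, Mul(-7, 4)), -1)))) = Add(571, Mul(-1, Mul(2, -28, Pow(Add(15, -28), -1)))) = Add(571, Mul(-1, Mul(2, -28, Pow(-13, -1)))) = Add(571, Mul(-1, Mul(2, -28, Rational(-1, 13)))) = Add(571, Mul(-1, Rational(56, 13))) = Add(571, Rational(-56, 13)) = Rational(7367, 13) ≈ 566.69)
M = -7 (M = Add(Add(-4, Mul(-1, 2)), Mul(-1, 1)) = Add(Add(-4, -2), -1) = Add(-6, -1) = -7)
Mul(M, Q) = Mul(-7, Rational(7367, 13)) = Rational(-51569, 13)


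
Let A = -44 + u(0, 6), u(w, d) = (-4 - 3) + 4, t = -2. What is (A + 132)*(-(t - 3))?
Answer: 425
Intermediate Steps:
u(w, d) = -3 (u(w, d) = -7 + 4 = -3)
A = -47 (A = -44 - 3 = -47)
(A + 132)*(-(t - 3)) = (-47 + 132)*(-(-2 - 3)) = 85*(-1*(-5)) = 85*5 = 425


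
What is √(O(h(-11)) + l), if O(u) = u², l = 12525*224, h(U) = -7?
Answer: √2805649 ≈ 1675.0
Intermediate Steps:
l = 2805600
√(O(h(-11)) + l) = √((-7)² + 2805600) = √(49 + 2805600) = √2805649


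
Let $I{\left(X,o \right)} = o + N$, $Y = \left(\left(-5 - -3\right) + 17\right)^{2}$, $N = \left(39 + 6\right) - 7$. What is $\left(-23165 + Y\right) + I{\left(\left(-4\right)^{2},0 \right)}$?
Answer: $-22902$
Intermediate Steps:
$N = 38$ ($N = 45 - 7 = 38$)
$Y = 225$ ($Y = \left(\left(-5 + 3\right) + 17\right)^{2} = \left(-2 + 17\right)^{2} = 15^{2} = 225$)
$I{\left(X,o \right)} = 38 + o$ ($I{\left(X,o \right)} = o + 38 = 38 + o$)
$\left(-23165 + Y\right) + I{\left(\left(-4\right)^{2},0 \right)} = \left(-23165 + 225\right) + \left(38 + 0\right) = -22940 + 38 = -22902$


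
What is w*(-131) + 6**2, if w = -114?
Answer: 14970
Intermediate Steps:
w*(-131) + 6**2 = -114*(-131) + 6**2 = 14934 + 36 = 14970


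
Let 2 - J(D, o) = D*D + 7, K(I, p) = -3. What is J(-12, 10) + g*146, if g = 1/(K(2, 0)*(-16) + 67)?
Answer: -16989/115 ≈ -147.73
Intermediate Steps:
J(D, o) = -5 - D**2 (J(D, o) = 2 - (D*D + 7) = 2 - (D**2 + 7) = 2 - (7 + D**2) = 2 + (-7 - D**2) = -5 - D**2)
g = 1/115 (g = 1/(-3*(-16) + 67) = 1/(48 + 67) = 1/115 ≈ 0.0086956)
J(-12, 10) + g*146 = (-5 - 1*(-12)**2) + (1/115)*146 = (-5 - 1*144) + 146/115 = (-5 - 144) + 146/115 = -149 + 146/115 = -16989/115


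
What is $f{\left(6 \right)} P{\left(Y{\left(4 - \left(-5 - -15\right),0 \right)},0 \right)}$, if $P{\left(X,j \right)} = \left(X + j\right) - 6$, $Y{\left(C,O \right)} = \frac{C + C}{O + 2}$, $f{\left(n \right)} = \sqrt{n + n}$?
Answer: $- 24 \sqrt{3} \approx -41.569$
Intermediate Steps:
$f{\left(n \right)} = \sqrt{2} \sqrt{n}$ ($f{\left(n \right)} = \sqrt{2 n} = \sqrt{2} \sqrt{n}$)
$Y{\left(C,O \right)} = \frac{2 C}{2 + O}$
$P{\left(X,j \right)} = -6 + X + j$
$f{\left(6 \right)} P{\left(Y{\left(4 - \left(-5 - -15\right),0 \right)},0 \right)} = \sqrt{2} \sqrt{6} \left(-6 + \frac{2 \left(4 - \left(-5 - -15\right)\right)}{2 + 0} + 0\right) = 2 \sqrt{3} \left(-6 + \frac{2 \left(4 - \left(-5 + 15\right)\right)}{2} + 0\right) = 2 \sqrt{3} \left(-6 + 2 \left(4 - 10\right) \frac{1}{2} + 0\right) = 2 \sqrt{3} \left(-6 + 2 \left(-6\right) \frac{1}{2} + 0\right) = 2 \sqrt{3} \left(-6 - 6 + 0\right) = 2 \sqrt{3} \left(-12\right) = - 24 \sqrt{3}$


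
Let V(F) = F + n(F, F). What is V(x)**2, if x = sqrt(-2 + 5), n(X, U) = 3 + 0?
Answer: (3 + sqrt(3))**2 ≈ 22.392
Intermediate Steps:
n(X, U) = 3
x = sqrt(3) ≈ 1.7320
V(F) = 3 + F (V(F) = F + 3 = 3 + F)
V(x)**2 = (3 + sqrt(3))**2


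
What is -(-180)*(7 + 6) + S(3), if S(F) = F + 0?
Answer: 2343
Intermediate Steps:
S(F) = F
-(-180)*(7 + 6) + S(3) = -(-180)*(7 + 6) + 3 = -(-180)*13 + 3 = -90*(-26) + 3 = 2340 + 3 = 2343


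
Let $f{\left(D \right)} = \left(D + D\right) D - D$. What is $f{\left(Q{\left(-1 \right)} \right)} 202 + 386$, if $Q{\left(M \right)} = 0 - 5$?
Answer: $11496$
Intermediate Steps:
$Q{\left(M \right)} = -5$ ($Q{\left(M \right)} = 0 - 5 = -5$)
$f{\left(D \right)} = - D + 2 D^{2}$ ($f{\left(D \right)} = 2 D D - D = 2 D^{2} - D = - D + 2 D^{2}$)
$f{\left(Q{\left(-1 \right)} \right)} 202 + 386 = - 5 \left(-1 + 2 \left(-5\right)\right) 202 + 386 = - 5 \left(-1 - 10\right) 202 + 386 = \left(-5\right) \left(-11\right) 202 + 386 = 55 \cdot 202 + 386 = 11110 + 386 = 11496$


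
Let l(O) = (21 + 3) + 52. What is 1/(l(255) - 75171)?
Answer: -1/75095 ≈ -1.3316e-5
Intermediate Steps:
l(O) = 76 (l(O) = 24 + 52 = 76)
1/(l(255) - 75171) = 1/(76 - 75171) = 1/(-75095) = -1/75095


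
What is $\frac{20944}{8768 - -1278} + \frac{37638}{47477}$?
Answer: $\frac{686234818}{238476971} \approx 2.8776$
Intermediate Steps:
$\frac{20944}{8768 - -1278} + \frac{37638}{47477} = \frac{20944}{8768 + 1278} + 37638 \cdot \frac{1}{47477} = \frac{20944}{10046} + \frac{37638}{47477} = 20944 \cdot \frac{1}{10046} + \frac{37638}{47477} = \frac{10472}{5023} + \frac{37638}{47477} = \frac{686234818}{238476971}$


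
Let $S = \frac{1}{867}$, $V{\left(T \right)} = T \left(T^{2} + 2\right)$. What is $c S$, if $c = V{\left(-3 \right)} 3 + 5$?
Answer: $- \frac{94}{867} \approx -0.10842$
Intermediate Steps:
$V{\left(T \right)} = T \left(2 + T^{2}\right)$
$S = \frac{1}{867} \approx 0.0011534$
$c = -94$ ($c = - 3 \left(2 + \left(-3\right)^{2}\right) 3 + 5 = - 3 \left(2 + 9\right) 3 + 5 = \left(-3\right) 11 \cdot 3 + 5 = \left(-33\right) 3 + 5 = -99 + 5 = -94$)
$c S = \left(-94\right) \frac{1}{867} = - \frac{94}{867}$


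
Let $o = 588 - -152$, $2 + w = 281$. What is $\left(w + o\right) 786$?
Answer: $800934$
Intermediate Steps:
$w = 279$ ($w = -2 + 281 = 279$)
$o = 740$ ($o = 588 + 152 = 740$)
$\left(w + o\right) 786 = \left(279 + 740\right) 786 = 1019 \cdot 786 = 800934$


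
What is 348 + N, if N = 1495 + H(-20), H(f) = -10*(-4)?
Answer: 1883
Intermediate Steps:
H(f) = 40
N = 1535 (N = 1495 + 40 = 1535)
348 + N = 348 + 1535 = 1883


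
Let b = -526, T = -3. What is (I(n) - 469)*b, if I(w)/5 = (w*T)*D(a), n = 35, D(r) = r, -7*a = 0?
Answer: 246694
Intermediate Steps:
a = 0 (a = -1/7*0 = 0)
I(w) = 0 (I(w) = 5*((w*(-3))*0) = 5*(-3*w*0) = 5*0 = 0)
(I(n) - 469)*b = (0 - 469)*(-526) = -469*(-526) = 246694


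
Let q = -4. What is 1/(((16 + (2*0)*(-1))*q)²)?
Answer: 1/4096 ≈ 0.00024414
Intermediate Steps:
1/(((16 + (2*0)*(-1))*q)²) = 1/(((16 + (2*0)*(-1))*(-4))²) = 1/(((16 + 0*(-1))*(-4))²) = 1/(((16 + 0)*(-4))²) = 1/((16*(-4))²) = 1/((-64)²) = 1/4096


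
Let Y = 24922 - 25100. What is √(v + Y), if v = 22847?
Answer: √22669 ≈ 150.56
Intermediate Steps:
Y = -178
√(v + Y) = √(22847 - 178) = √22669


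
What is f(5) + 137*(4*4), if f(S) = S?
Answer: 2197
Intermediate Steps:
f(5) + 137*(4*4) = 5 + 137*(4*4) = 5 + 137*16 = 5 + 2192 = 2197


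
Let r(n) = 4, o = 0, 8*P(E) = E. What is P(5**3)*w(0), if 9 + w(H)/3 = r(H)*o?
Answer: -3375/8 ≈ -421.88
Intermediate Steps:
P(E) = E/8
w(H) = -27 (w(H) = -27 + 3*(4*0) = -27 + 3*0 = -27 + 0 = -27)
P(5**3)*w(0) = ((1/8)*5**3)*(-27) = ((1/8)*125)*(-27) = (125/8)*(-27) = -3375/8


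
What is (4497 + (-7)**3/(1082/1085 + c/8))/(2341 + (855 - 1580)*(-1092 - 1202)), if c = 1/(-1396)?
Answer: 50179634387/20123613116281 ≈ 0.0024936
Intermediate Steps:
c = -1/1396 ≈ -0.00071633
(4497 + (-7)**3/(1082/1085 + c/8))/(2341 + (855 - 1580)*(-1092 - 1202)) = (4497 + (-7)**3/(1082/1085 - 1/1396/8))/(2341 + (855 - 1580)*(-1092 - 1202)) = (4497 - 343/(1082*(1/1085) - 1/1396*1/8))/(2341 - 725*(-2294)) = (4497 - 343/(1082/1085 - 1/11168))/(2341 + 1663150) = (4497 - 343/12082691/12117280)/1665491 = (4497 - 343*12117280/12082691)*(1/1665491) = (4497 - 4156227040/12082691)*(1/1665491) = (50179634387/12082691)*(1/1665491) = 50179634387/20123613116281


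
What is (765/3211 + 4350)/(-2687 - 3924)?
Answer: -13968615/21227921 ≈ -0.65803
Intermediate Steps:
(765/3211 + 4350)/(-2687 - 3924) = (765*(1/3211) + 4350)/(-6611) = (765/3211 + 4350)*(-1/6611) = (13968615/3211)*(-1/6611) = -13968615/21227921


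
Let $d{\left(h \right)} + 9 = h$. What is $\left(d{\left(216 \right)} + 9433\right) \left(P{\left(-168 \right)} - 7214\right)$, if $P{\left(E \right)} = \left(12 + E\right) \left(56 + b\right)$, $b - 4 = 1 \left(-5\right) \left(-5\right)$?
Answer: $-197369360$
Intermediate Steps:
$d{\left(h \right)} = -9 + h$
$b = 29$ ($b = 4 + 1 \left(-5\right) \left(-5\right) = 4 - -25 = 4 + 25 = 29$)
$P{\left(E \right)} = 1020 + 85 E$ ($P{\left(E \right)} = \left(12 + E\right) \left(56 + 29\right) = \left(12 + E\right) 85 = 1020 + 85 E$)
$\left(d{\left(216 \right)} + 9433\right) \left(P{\left(-168 \right)} - 7214\right) = \left(\left(-9 + 216\right) + 9433\right) \left(\left(1020 + 85 \left(-168\right)\right) - 7214\right) = \left(207 + 9433\right) \left(\left(1020 - 14280\right) - 7214\right) = 9640 \left(-13260 - 7214\right) = 9640 \left(-20474\right) = -197369360$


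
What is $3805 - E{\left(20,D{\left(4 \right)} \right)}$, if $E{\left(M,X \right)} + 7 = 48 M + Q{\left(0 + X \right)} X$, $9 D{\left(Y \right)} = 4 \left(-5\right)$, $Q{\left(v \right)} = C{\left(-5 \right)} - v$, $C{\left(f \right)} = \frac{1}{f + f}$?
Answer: $\frac{231394}{81} \approx 2856.7$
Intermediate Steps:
$C{\left(f \right)} = \frac{1}{2 f}$
$Q{\left(v \right)} = - \frac{1}{10} - v$ ($Q{\left(v \right)} = \frac{1}{2 \left(-5\right)} - v = \frac{1}{2} \left(- \frac{1}{5}\right) - v = - \frac{1}{10} - v$)
$D{\left(Y \right)} = - \frac{20}{9}$ ($D{\left(Y \right)} = \frac{4 \left(-5\right)}{9} = \frac{1}{9} \left(-20\right) = - \frac{20}{9}$)
$E{\left(M,X \right)} = -7 + 48 M + X \left(- \frac{1}{10} - X\right)$ ($E{\left(M,X \right)} = -7 + \left(48 M + \left(- \frac{1}{10} - \left(0 + X\right)\right) X\right) = -7 + \left(48 M + \left(- \frac{1}{10} - X\right) X\right) = -7 + \left(48 M + X \left(- \frac{1}{10} - X\right)\right) = -7 + 48 M + X \left(- \frac{1}{10} - X\right)$)
$3805 - E{\left(20,D{\left(4 \right)} \right)} = 3805 - \left(-7 - \left(- \frac{20}{9}\right)^{2} + 48 \cdot 20 - - \frac{2}{9}\right) = 3805 - \left(-7 - \frac{400}{81} + 960 + \frac{2}{9}\right) = 3805 - \frac{76811}{81} = \frac{231394}{81}$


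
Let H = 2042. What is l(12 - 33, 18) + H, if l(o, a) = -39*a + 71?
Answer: 1411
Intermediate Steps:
l(o, a) = 71 - 39*a
l(12 - 33, 18) + H = (71 - 39*18) + 2042 = (71 - 702) + 2042 = -631 + 2042 = 1411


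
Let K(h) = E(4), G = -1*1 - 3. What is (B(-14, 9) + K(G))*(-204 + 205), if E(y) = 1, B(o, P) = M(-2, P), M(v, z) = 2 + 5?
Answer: 8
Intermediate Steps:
M(v, z) = 7
B(o, P) = 7
G = -4 (G = -1 - 3 = -4)
K(h) = 1
(B(-14, 9) + K(G))*(-204 + 205) = (7 + 1)*(-204 + 205) = 8*1 = 8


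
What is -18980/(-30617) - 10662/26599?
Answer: 178410566/814381583 ≈ 0.21907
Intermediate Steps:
-18980/(-30617) - 10662/26599 = -18980*(-1/30617) - 10662*1/26599 = 18980/30617 - 10662/26599 = 178410566/814381583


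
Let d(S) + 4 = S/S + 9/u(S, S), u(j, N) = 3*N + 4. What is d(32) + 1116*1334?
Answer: 148874109/100 ≈ 1.4887e+6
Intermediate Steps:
u(j, N) = 4 + 3*N
d(S) = -3 + 9/(4 + 3*S) (d(S) = -4 + (S/S + 9/(4 + 3*S)) = -4 + (1 + 9/(4 + 3*S)) = -3 + 9/(4 + 3*S))
d(32) + 1116*1334 = 3*(-1 - 3*32)/(4 + 3*32) + 1116*1334 = 3*(-1 - 96)/(4 + 96) + 1488744 = 3*(-97)/100 + 1488744 = 3*(1/100)*(-97) + 1488744 = -291/100 + 1488744 = 148874109/100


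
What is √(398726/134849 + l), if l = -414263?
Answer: I*√7533009350298289/134849 ≈ 643.63*I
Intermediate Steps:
√(398726/134849 + l) = √(398726/134849 - 414263) = √(-55862552561/134849) = I*√7533009350298289/134849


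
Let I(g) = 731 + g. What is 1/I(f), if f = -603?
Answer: 1/128 ≈ 0.0078125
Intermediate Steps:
1/I(f) = 1/(731 - 603) = 1/128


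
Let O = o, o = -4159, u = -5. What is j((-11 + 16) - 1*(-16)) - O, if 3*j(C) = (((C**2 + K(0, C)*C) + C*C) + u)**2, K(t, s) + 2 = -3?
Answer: 608461/3 ≈ 2.0282e+5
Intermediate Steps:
K(t, s) = -5 (K(t, s) = -2 - 3 = -5)
O = -4159
j(C) = (-5 - 5*C + 2*C**2)**2/3 (j(C) = (((C**2 - 5*C) + C*C) - 5)**2/3 = (((C**2 - 5*C) + C**2) - 5)**2/3 = ((-5*C + 2*C**2) - 5)**2/3 = (-5 - 5*C + 2*C**2)**2/3)
j((-11 + 16) - 1*(-16)) - O = (-5 - 5*((-11 + 16) - 1*(-16)) + 2*((-11 + 16) - 1*(-16))**2)**2/3 - 1*(-4159) = (-5 - 5*(5 + 16) + 2*(5 + 16)**2)**2/3 + 4159 = (-5 - 5*21 + 2*21**2)**2/3 + 4159 = (-5 - 105 + 2*441)**2/3 + 4159 = (-5 - 105 + 882)**2/3 + 4159 = (1/3)*772**2 + 4159 = (1/3)*595984 + 4159 = 595984/3 + 4159 = 608461/3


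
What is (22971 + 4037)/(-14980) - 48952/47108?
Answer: -125349614/44104865 ≈ -2.8421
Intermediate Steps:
(22971 + 4037)/(-14980) - 48952/47108 = 27008*(-1/14980) - 48952*1/47108 = -6752/3745 - 12238/11777 = -125349614/44104865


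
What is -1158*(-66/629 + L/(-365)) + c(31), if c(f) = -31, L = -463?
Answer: -316461781/229585 ≈ -1378.4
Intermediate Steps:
-1158*(-66/629 + L/(-365)) + c(31) = -1158*(-66/629 - 463/(-365)) - 31 = -1158*(-66*1/629 - 463*(-1/365)) - 31 = -1158*(-66/629 + 463/365) - 31 = -1158*267137/229585 - 31 = -309344646/229585 - 31 = -316461781/229585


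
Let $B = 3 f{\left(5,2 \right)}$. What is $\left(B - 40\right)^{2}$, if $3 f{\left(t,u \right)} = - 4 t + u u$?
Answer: $3136$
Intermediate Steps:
$f{\left(t,u \right)} = - \frac{4 t}{3} + \frac{u^{2}}{3}$ ($f{\left(t,u \right)} = \frac{- 4 t + u u}{3} = \frac{- 4 t + u^{2}}{3} = \frac{u^{2} - 4 t}{3} = - \frac{4 t}{3} + \frac{u^{2}}{3}$)
$B = -16$ ($B = 3 \left(\left(- \frac{4}{3}\right) 5 + \frac{2^{2}}{3}\right) = 3 \left(- \frac{20}{3} + \frac{1}{3} \cdot 4\right) = 3 \left(- \frac{20}{3} + \frac{4}{3}\right) = 3 \left(- \frac{16}{3}\right) = -16$)
$\left(B - 40\right)^{2} = \left(-16 - 40\right)^{2} = \left(-56\right)^{2} = 3136$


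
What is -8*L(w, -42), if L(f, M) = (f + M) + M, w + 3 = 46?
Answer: 328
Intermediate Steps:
w = 43 (w = -3 + 46 = 43)
L(f, M) = f + 2*M (L(f, M) = (M + f) + M = f + 2*M)
-8*L(w, -42) = -8*(43 + 2*(-42)) = -8*(43 - 84) = -8*(-41) = 328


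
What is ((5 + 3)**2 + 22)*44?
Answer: 3784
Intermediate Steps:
((5 + 3)**2 + 22)*44 = (8**2 + 22)*44 = (64 + 22)*44 = 86*44 = 3784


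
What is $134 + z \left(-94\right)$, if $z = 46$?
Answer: $-4190$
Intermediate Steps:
$134 + z \left(-94\right) = 134 + 46 \left(-94\right) = 134 - 4324 = -4190$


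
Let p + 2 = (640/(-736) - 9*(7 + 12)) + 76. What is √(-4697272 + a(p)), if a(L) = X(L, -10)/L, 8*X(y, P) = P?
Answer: I*√95204327426223/4502 ≈ 2167.3*I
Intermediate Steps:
X(y, P) = P/8
p = -2251/23 (p = -2 + ((640/(-736) - 9*(7 + 12)) + 76) = -2 + ((640*(-1/736) - 9*19) + 76) = -2 + ((-20/23 - 171) + 76) = -2 + (-3953/23 + 76) = -2 - 2205/23 = -2251/23 ≈ -97.870)
a(L) = -5/(4*L) (a(L) = ((⅛)*(-10))/L = -5/(4*L))
√(-4697272 + a(p)) = √(-4697272 - 5/(4*(-2251/23))) = √(-4697272 - 5/4*(-23/2251)) = √(-4697272 + 115/9004) = √(-42294236973/9004) = I*√95204327426223/4502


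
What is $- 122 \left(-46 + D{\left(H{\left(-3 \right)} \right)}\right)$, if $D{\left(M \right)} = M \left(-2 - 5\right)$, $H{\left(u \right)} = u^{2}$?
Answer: $13298$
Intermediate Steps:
$D{\left(M \right)} = - 7 M$ ($D{\left(M \right)} = M \left(-7\right) = - 7 M$)
$- 122 \left(-46 + D{\left(H{\left(-3 \right)} \right)}\right) = - 122 \left(-46 - 7 \left(-3\right)^{2}\right) = - 122 \left(-46 - 63\right) = \left(-122\right) \left(-109\right) = 13298$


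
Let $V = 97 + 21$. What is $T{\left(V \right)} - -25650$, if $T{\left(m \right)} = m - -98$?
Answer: $25866$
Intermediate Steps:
$V = 118$
$T{\left(m \right)} = 98 + m$ ($T{\left(m \right)} = m + 98 = 98 + m$)
$T{\left(V \right)} - -25650 = \left(98 + 118\right) - -25650 = 216 + 25650 = 25866$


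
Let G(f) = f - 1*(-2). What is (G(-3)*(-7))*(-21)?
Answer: -147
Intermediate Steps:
G(f) = 2 + f (G(f) = f + 2 = 2 + f)
(G(-3)*(-7))*(-21) = ((2 - 3)*(-7))*(-21) = -1*(-7)*(-21) = 7*(-21) = -147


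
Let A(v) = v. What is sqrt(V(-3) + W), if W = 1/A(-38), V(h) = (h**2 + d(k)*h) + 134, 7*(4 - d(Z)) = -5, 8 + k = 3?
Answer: sqrt(9115554)/266 ≈ 11.350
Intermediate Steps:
k = -5 (k = -8 + 3 = -5)
d(Z) = 33/7 (d(Z) = 4 - 1/7*(-5) = 4 + 5/7 = 33/7)
V(h) = 134 + h**2 + 33*h/7 (V(h) = (h**2 + 33*h/7) + 134 = 134 + h**2 + 33*h/7)
W = -1/38 (W = 1/(-38) = -1/38 ≈ -0.026316)
sqrt(V(-3) + W) = sqrt((134 + (-3)**2 + (33/7)*(-3)) - 1/38) = sqrt((134 + 9 - 99/7) - 1/38) = sqrt(902/7 - 1/38) = sqrt(34269/266) = sqrt(9115554)/266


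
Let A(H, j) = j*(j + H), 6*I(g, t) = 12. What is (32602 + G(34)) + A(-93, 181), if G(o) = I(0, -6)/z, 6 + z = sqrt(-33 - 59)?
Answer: 1552957/32 - I*sqrt(23)/32 ≈ 48530.0 - 0.14987*I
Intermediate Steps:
I(g, t) = 2 (I(g, t) = (1/6)*12 = 2)
z = -6 + 2*I*sqrt(23) (z = -6 + sqrt(-33 - 59) = -6 + sqrt(-92) = -6 + 2*I*sqrt(23) ≈ -6.0 + 9.5917*I)
A(H, j) = j*(H + j)
G(o) = 2/(-6 + 2*I*sqrt(23))
(32602 + G(34)) + A(-93, 181) = (32602 + (-3/32 - I*sqrt(23)/32)) + 181*(-93 + 181) = (1043261/32 - I*sqrt(23)/32) + 181*88 = (1043261/32 - I*sqrt(23)/32) + 15928 = 1552957/32 - I*sqrt(23)/32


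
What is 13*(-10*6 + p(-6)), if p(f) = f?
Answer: -858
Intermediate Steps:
13*(-10*6 + p(-6)) = 13*(-10*6 - 6) = 13*(-60 - 6) = 13*(-66) = -858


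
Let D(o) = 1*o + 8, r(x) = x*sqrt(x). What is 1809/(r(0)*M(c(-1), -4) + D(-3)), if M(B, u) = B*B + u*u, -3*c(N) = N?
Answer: 1809/5 ≈ 361.80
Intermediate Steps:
c(N) = -N/3
M(B, u) = B**2 + u**2
r(x) = x**(3/2)
D(o) = 8 + o (D(o) = o + 8 = 8 + o)
1809/(r(0)*M(c(-1), -4) + D(-3)) = 1809/(0**(3/2)*((-1/3*(-1))**2 + (-4)**2) + (8 - 3)) = 1809/(0*((1/3)**2 + 16) + 5) = 1809/(0*(1/9 + 16) + 5) = 1809/(0*(145/9) + 5) = 1809/(0 + 5) = 1809/5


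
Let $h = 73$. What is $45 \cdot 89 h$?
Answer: $292365$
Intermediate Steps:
$45 \cdot 89 h = 45 \cdot 89 \cdot 73 = 4005 \cdot 73 = 292365$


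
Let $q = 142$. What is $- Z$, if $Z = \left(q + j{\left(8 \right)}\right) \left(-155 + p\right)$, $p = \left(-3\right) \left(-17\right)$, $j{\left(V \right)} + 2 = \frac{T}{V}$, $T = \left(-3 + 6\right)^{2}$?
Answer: $14677$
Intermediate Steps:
$T = 9$ ($T = 3^{2} = 9$)
$j{\left(V \right)} = -2 + \frac{9}{V}$
$p = 51$
$Z = -14677$ ($Z = \left(142 - \left(2 - \frac{9}{8}\right)\right) \left(-155 + 51\right) = \left(142 + \left(-2 + 9 \cdot \frac{1}{8}\right)\right) \left(-104\right) = \left(142 + \left(-2 + \frac{9}{8}\right)\right) \left(-104\right) = \left(142 - \frac{7}{8}\right) \left(-104\right) = \frac{1129}{8} \left(-104\right) = -14677$)
$- Z = \left(-1\right) \left(-14677\right) = 14677$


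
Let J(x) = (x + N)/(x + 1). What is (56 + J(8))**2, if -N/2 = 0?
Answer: 262144/81 ≈ 3236.3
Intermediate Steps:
N = 0 (N = -2*0 = 0)
J(x) = x/(1 + x) (J(x) = (x + 0)/(x + 1) = x/(1 + x))
(56 + J(8))**2 = (56 + 8/(1 + 8))**2 = (56 + 8/9)**2 = (512/9)**2 = 262144/81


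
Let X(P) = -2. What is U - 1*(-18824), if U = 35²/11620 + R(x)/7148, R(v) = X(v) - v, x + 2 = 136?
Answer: 11168029273/593284 ≈ 18824.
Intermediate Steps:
x = 134 (x = -2 + 136 = 134)
R(v) = -2 - v
U = 51257/593284 (U = 35²/11620 + (-2 - 1*134)/7148 = 1225*(1/11620) + (-2 - 134)*(1/7148) = 35/332 - 136*1/7148 = 35/332 - 34/1787 = 51257/593284 ≈ 0.086395)
U - 1*(-18824) = 51257/593284 - 1*(-18824) = 51257/593284 + 18824 = 11168029273/593284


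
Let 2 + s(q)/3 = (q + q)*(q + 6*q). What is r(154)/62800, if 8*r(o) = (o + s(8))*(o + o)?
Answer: 54593/31400 ≈ 1.7386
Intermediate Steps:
s(q) = -6 + 42*q² (s(q) = -6 + 3*((q + q)*(q + 6*q)) = -6 + 3*((2*q)*(7*q)) = -6 + 3*(14*q²) = -6 + 42*q²)
r(o) = o*(2682 + o)/4 (r(o) = ((o + (-6 + 42*8²))*(o + o))/8 = ((o + (-6 + 42*64))*(2*o))/8 = ((o + (-6 + 2688))*(2*o))/8 = ((o + 2682)*(2*o))/8 = ((2682 + o)*(2*o))/8 = (2*o*(2682 + o))/8 = o*(2682 + o)/4)
r(154)/62800 = ((¼)*154*(2682 + 154))/62800 = ((¼)*154*2836)*(1/62800) = 109186*(1/62800) = 54593/31400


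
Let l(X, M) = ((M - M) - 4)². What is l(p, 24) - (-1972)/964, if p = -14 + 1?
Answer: 4349/241 ≈ 18.046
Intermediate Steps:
p = -13
l(X, M) = 16 (l(X, M) = (0 - 4)² = (-4)² = 16)
l(p, 24) - (-1972)/964 = 16 - (-1972)/964 = 16 - 1*(-493/241) = 16 + 493/241 = 4349/241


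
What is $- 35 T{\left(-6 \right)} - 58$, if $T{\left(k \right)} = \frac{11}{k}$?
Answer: $\frac{37}{6} \approx 6.1667$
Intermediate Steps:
$- 35 T{\left(-6 \right)} - 58 = - 35 \frac{11}{-6} - 58 = - 35 \cdot 11 \left(- \frac{1}{6}\right) - 58 = \left(-35\right) \left(- \frac{11}{6}\right) - 58 = \frac{385}{6} - 58 = \frac{37}{6}$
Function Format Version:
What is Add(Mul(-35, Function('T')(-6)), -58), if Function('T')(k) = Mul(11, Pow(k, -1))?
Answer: Rational(37, 6) ≈ 6.1667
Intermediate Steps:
Add(Mul(-35, Function('T')(-6)), -58) = Add(Mul(-35, Mul(11, Pow(-6, -1))), -58) = Add(Mul(-35, Mul(11, Rational(-1, 6))), -58) = Add(Mul(-35, Rational(-11, 6)), -58) = Add(Rational(385, 6), -58) = Rational(37, 6)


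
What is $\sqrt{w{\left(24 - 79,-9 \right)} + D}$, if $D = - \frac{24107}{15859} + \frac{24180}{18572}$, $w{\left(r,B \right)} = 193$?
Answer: $\frac{\sqrt{1045237949550800615}}{73633337} \approx 13.885$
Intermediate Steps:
$D = - \frac{16061146}{73633337}$ ($D = \left(-24107\right) \frac{1}{15859} + 24180 \cdot \frac{1}{18572} = - \frac{24107}{15859} + \frac{6045}{4643} = - \frac{16061146}{73633337} \approx -0.21812$)
$\sqrt{w{\left(24 - 79,-9 \right)} + D} = \sqrt{193 - \frac{16061146}{73633337}} = \sqrt{\frac{14195172895}{73633337}} = \frac{\sqrt{1045237949550800615}}{73633337}$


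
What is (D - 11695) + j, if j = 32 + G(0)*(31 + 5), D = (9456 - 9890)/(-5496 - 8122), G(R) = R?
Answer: -79413150/6809 ≈ -11663.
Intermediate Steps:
D = 217/6809 (D = -434/(-13618) = -434*(-1/13618) = 217/6809 ≈ 0.031870)
j = 32 (j = 32 + 0*(31 + 5) = 32 + 0*36 = 32 + 0 = 32)
(D - 11695) + j = (217/6809 - 11695) + 32 = -79631038/6809 + 32 = -79413150/6809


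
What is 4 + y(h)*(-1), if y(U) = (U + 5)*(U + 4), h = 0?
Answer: -16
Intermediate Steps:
y(U) = (4 + U)*(5 + U) (y(U) = (5 + U)*(4 + U) = (4 + U)*(5 + U))
4 + y(h)*(-1) = 4 + (20 + 0² + 9*0)*(-1) = 4 + (20 + 0 + 0)*(-1) = 4 + 20*(-1) = 4 - 20 = -16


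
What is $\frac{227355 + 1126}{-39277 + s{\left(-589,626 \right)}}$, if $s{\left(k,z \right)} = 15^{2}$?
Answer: $- \frac{228481}{39052} \approx -5.8507$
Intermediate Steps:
$s{\left(k,z \right)} = 225$
$\frac{227355 + 1126}{-39277 + s{\left(-589,626 \right)}} = \frac{227355 + 1126}{-39277 + 225} = \frac{228481}{-39052} = 228481 \left(- \frac{1}{39052}\right) = - \frac{228481}{39052}$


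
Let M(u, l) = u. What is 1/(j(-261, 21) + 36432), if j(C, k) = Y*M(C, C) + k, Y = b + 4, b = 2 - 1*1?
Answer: 1/35148 ≈ 2.8451e-5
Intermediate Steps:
b = 1 (b = 2 - 1 = 1)
Y = 5 (Y = 1 + 4 = 5)
j(C, k) = k + 5*C (j(C, k) = 5*C + k = k + 5*C)
1/(j(-261, 21) + 36432) = 1/((21 + 5*(-261)) + 36432) = 1/((21 - 1305) + 36432) = 1/(-1284 + 36432) = 1/35148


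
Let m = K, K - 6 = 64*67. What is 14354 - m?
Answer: 10060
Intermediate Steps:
K = 4294 (K = 6 + 64*67 = 6 + 4288 = 4294)
m = 4294
14354 - m = 14354 - 1*4294 = 14354 - 4294 = 10060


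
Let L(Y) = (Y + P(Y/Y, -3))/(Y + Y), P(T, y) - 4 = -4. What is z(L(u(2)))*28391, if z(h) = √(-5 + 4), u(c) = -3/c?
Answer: 28391*I ≈ 28391.0*I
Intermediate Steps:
P(T, y) = 0 (P(T, y) = 4 - 4 = 0)
L(Y) = ½ (L(Y) = (Y + 0)/(Y + Y) = Y/((2*Y)) = Y*(1/(2*Y)) = ½)
z(h) = I (z(h) = √(-1) = I)
z(L(u(2)))*28391 = I*28391 = 28391*I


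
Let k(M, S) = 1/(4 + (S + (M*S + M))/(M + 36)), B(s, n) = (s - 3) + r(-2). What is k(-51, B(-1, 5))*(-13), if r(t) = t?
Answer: 65/63 ≈ 1.0317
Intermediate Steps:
B(s, n) = -5 + s (B(s, n) = (s - 3) - 2 = (-3 + s) - 2 = -5 + s)
k(M, S) = 1/(4 + (M + S + M*S)/(36 + M)) (k(M, S) = 1/(4 + (S + (M + M*S))/(36 + M)) = 1/(4 + (M + S + M*S)/(36 + M)))
k(-51, B(-1, 5))*(-13) = ((36 - 51)/(144 + (-5 - 1) + 5*(-51) - 51*(-5 - 1)))*(-13) = (-15/(144 - 6 - 255 - 51*(-6)))*(-13) = (-15/(144 - 6 - 255 + 306))*(-13) = (-15/189)*(-13) = ((1/189)*(-15))*(-13) = -5/63*(-13) = 65/63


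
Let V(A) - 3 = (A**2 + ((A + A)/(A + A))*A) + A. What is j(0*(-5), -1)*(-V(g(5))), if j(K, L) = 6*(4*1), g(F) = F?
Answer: -912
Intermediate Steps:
V(A) = 3 + A**2 + 2*A (V(A) = 3 + ((A**2 + ((A + A)/(A + A))*A) + A) = 3 + ((A**2 + ((2*A)/((2*A)))*A) + A) = 3 + ((A**2 + ((2*A)*(1/(2*A)))*A) + A) = 3 + ((A**2 + 1*A) + A) = 3 + ((A**2 + A) + A) = 3 + ((A + A**2) + A) = 3 + (A**2 + 2*A) = 3 + A**2 + 2*A)
j(K, L) = 24 (j(K, L) = 6*4 = 24)
j(0*(-5), -1)*(-V(g(5))) = 24*(-(3 + 5**2 + 2*5)) = 24*(-(3 + 25 + 10)) = 24*(-1*38) = 24*(-38) = -912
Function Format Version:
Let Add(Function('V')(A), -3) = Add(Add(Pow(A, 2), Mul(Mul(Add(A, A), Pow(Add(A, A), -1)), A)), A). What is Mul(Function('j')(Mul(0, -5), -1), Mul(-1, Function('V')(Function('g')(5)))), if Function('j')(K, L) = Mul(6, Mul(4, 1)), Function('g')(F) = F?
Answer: -912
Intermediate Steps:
Function('V')(A) = Add(3, Pow(A, 2), Mul(2, A)) (Function('V')(A) = Add(3, Add(Add(Pow(A, 2), Mul(Mul(Add(A, A), Pow(Add(A, A), -1)), A)), A)) = Add(3, Add(Add(Pow(A, 2), Mul(Mul(Mul(2, A), Pow(Mul(2, A), -1)), A)), A)) = Add(3, Add(Add(Pow(A, 2), Mul(Mul(Mul(2, A), Mul(Rational(1, 2), Pow(A, -1))), A)), A)) = Add(3, Add(Add(Pow(A, 2), Mul(1, A)), A)) = Add(3, Add(Add(Pow(A, 2), A), A)) = Add(3, Add(Add(A, Pow(A, 2)), A)) = Add(3, Add(Pow(A, 2), Mul(2, A))) = Add(3, Pow(A, 2), Mul(2, A)))
Function('j')(K, L) = 24 (Function('j')(K, L) = Mul(6, 4) = 24)
Mul(Function('j')(Mul(0, -5), -1), Mul(-1, Function('V')(Function('g')(5)))) = Mul(24, Mul(-1, Add(3, Pow(5, 2), Mul(2, 5)))) = Mul(24, Mul(-1, Add(3, 25, 10))) = Mul(24, Mul(-1, 38)) = Mul(24, -38) = -912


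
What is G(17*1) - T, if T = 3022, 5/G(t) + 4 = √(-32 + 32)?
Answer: -12093/4 ≈ -3023.3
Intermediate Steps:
G(t) = -5/4 (G(t) = 5/(-4 + √(-32 + 32)) = 5/(-4 + √0) = 5/(-4 + 0) = 5/(-4) = 5*(-¼) = -5/4)
G(17*1) - T = -5/4 - 1*3022 = -5/4 - 3022 = -12093/4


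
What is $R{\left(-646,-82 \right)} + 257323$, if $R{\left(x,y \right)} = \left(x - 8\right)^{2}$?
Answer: $685039$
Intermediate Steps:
$R{\left(x,y \right)} = \left(-8 + x\right)^{2}$
$R{\left(-646,-82 \right)} + 257323 = \left(-8 - 646\right)^{2} + 257323 = \left(-654\right)^{2} + 257323 = 427716 + 257323 = 685039$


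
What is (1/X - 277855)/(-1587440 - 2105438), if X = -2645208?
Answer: 734984268841/9768430428624 ≈ 0.075241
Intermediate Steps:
(1/X - 277855)/(-1587440 - 2105438) = (1/(-2645208) - 277855)/(-1587440 - 2105438) = (-1/2645208 - 277855)/(-3692878) = -734984268841/2645208*(-1/3692878) = 734984268841/9768430428624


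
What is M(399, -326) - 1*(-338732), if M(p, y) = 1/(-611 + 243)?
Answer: 124653375/368 ≈ 3.3873e+5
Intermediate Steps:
M(p, y) = -1/368 (M(p, y) = 1/(-368) = -1/368)
M(399, -326) - 1*(-338732) = -1/368 - 1*(-338732) = -1/368 + 338732 = 124653375/368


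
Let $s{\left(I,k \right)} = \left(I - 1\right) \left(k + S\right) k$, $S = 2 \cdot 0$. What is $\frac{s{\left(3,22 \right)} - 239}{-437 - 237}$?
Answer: $- \frac{729}{674} \approx -1.0816$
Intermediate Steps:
$S = 0$
$s{\left(I,k \right)} = k^{2} \left(-1 + I\right)$ ($s{\left(I,k \right)} = \left(I - 1\right) \left(k + 0\right) k = \left(-1 + I\right) k k = k \left(-1 + I\right) k = k^{2} \left(-1 + I\right)$)
$\frac{s{\left(3,22 \right)} - 239}{-437 - 237} = \frac{22^{2} \left(-1 + 3\right) - 239}{-437 - 237} = \frac{484 \cdot 2 - 239}{-674} = \left(968 - 239\right) \left(- \frac{1}{674}\right) = 729 \left(- \frac{1}{674}\right) = - \frac{729}{674}$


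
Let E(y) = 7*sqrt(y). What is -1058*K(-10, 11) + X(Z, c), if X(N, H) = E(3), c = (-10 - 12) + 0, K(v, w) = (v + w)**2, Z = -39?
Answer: -1058 + 7*sqrt(3) ≈ -1045.9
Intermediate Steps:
c = -22 (c = -22 + 0 = -22)
X(N, H) = 7*sqrt(3)
-1058*K(-10, 11) + X(Z, c) = -1058*(-10 + 11)**2 + 7*sqrt(3) = -1058*1**2 + 7*sqrt(3) = -1058*1 + 7*sqrt(3) = -1058 + 7*sqrt(3)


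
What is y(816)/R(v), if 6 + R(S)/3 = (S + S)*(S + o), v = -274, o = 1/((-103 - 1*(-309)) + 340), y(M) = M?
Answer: 273/150697 ≈ 0.0018116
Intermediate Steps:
o = 1/546 (o = 1/((-103 + 309) + 340) = 1/(206 + 340) = 1/546 ≈ 0.0018315)
R(S) = -18 + 6*S*(1/546 + S) (R(S) = -18 + 3*((S + S)*(S + 1/546)) = -18 + 3*((2*S)*(1/546 + S)) = -18 + 3*(2*S*(1/546 + S)) = -18 + 6*S*(1/546 + S))
y(816)/R(v) = 816/(-18 + 6*(-274)² + (1/91)*(-274)) = 816/(-18 + 6*75076 - 274/91) = 816/(-18 + 450456 - 274/91) = 816/(40989584/91) = 816*(91/40989584) = 273/150697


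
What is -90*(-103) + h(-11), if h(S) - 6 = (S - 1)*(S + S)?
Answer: 9540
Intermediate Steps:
h(S) = 6 + 2*S*(-1 + S) (h(S) = 6 + (S - 1)*(S + S) = 6 + (-1 + S)*(2*S) = 6 + 2*S*(-1 + S))
-90*(-103) + h(-11) = -90*(-103) + (6 - 2*(-11) + 2*(-11)**2) = 9270 + (6 + 22 + 2*121) = 9270 + (6 + 22 + 242) = 9270 + 270 = 9540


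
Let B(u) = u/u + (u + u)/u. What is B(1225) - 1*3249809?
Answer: -3249806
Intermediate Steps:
B(u) = 3 (B(u) = 1 + (2*u)/u = 1 + 2 = 3)
B(1225) - 1*3249809 = 3 - 1*3249809 = 3 - 3249809 = -3249806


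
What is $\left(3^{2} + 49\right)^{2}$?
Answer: $3364$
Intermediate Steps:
$\left(3^{2} + 49\right)^{2} = \left(9 + 49\right)^{2} = 58^{2} = 3364$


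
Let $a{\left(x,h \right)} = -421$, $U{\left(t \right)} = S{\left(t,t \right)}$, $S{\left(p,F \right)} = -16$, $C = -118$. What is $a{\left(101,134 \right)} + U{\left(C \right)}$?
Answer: $-437$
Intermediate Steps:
$U{\left(t \right)} = -16$
$a{\left(101,134 \right)} + U{\left(C \right)} = -421 - 16 = -437$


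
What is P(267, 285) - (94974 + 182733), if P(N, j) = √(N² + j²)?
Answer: -277707 + 3*√16946 ≈ -2.7732e+5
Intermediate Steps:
P(267, 285) - (94974 + 182733) = √(267² + 285²) - (94974 + 182733) = √(71289 + 81225) - 1*277707 = √152514 - 277707 = 3*√16946 - 277707 = -277707 + 3*√16946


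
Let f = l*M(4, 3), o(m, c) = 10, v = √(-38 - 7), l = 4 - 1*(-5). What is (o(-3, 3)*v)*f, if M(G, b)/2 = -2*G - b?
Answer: -5940*I*√5 ≈ -13282.0*I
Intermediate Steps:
M(G, b) = -4*G - 2*b (M(G, b) = 2*(-2*G - b) = 2*(-b - 2*G) = -4*G - 2*b)
l = 9 (l = 4 + 5 = 9)
v = 3*I*√5 (v = √(-45) = 3*I*√5 ≈ 6.7082*I)
f = -198 (f = 9*(-4*4 - 2*3) = 9*(-16 - 6) = 9*(-22) = -198)
(o(-3, 3)*v)*f = (10*(3*I*√5))*(-198) = (30*I*√5)*(-198) = -5940*I*√5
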